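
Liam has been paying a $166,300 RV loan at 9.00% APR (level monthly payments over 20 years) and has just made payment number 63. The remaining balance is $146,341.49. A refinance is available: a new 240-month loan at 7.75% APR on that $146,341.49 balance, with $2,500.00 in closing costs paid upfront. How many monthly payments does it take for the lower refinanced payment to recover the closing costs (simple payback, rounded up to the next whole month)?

Current payment = 166,300 × 9%/12 / (1 − (1+0.0075000)^−240) = $1,496.24.
Refinanced payment = 146,341.49 × 0.0064583 / (1 − (1+0.0064583)^−240) = $1,201.39.
Monthly savings = $1,496.24 − $1,201.39 = $294.85.
Break-even = $2,500.00 / $294.85 = 8.48 → 9 months.

9 months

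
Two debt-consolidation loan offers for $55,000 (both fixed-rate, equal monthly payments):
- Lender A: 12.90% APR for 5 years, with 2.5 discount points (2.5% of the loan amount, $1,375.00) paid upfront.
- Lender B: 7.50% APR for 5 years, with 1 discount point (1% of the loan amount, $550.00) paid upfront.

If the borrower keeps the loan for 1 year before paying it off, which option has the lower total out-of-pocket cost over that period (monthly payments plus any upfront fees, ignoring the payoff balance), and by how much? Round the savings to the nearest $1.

Lender B by $2,583

Lender A: at 12.90% the monthly rate is 0.0107500, so the payment is 55,000 × 0.0107500 / (1 − 1.0107500^−60) = $1,248.61.
Lender B: at 7.50% the monthly rate is 0.0062500, so the payment is 55,000 × 0.0062500 / (1 − 1.0062500^−60) = $1,102.09.
Over 12 months: Lender A costs 12 × $1,248.61 + $1,375.00 = $16,358.32; Lender B costs 12 × $1,102.09 + $550.00 = $13,775.08.
Lender B is cheaper by $16,358.32 − $13,775.08 = $2,583.24.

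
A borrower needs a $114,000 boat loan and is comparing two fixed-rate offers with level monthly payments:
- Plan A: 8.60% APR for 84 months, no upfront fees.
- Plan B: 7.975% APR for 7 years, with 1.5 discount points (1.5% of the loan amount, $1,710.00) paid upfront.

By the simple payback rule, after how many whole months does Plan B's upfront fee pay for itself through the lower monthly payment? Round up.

Plan A: at 8.60% the monthly rate is 0.0071667, so the payment is 114,000 × 0.0071667 / (1 − 1.0071667^−84) = $1,811.10.
Plan B: monthly rate = 7.975%/12 = 0.0066458; payment = 114,000 × 0.0066458 / (1 − (1+0.0066458)^−84) = $1,775.41.
Monthly savings = $1,811.10 − $1,775.41 = $35.69.
Break-even = $1,710.00 / $35.69 = 47.91 → 48 months.

48 months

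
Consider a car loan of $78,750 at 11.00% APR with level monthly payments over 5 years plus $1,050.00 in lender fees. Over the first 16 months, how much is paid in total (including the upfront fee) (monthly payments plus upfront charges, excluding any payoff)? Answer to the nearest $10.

$28,450

Monthly rate = 11%/12 = 0.0091667; payment = 78,750 × 0.0091667 / (1 − (1+0.0091667)^−60) = $1,712.22.
Total outlay = 16 × $1,712.22 + $1,050.00 = $28,445.52.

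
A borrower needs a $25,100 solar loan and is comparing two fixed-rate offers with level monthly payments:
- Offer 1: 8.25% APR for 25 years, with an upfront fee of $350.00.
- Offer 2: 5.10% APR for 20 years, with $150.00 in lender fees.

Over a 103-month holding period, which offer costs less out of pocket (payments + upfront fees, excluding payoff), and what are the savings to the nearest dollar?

Offer 2 by $3,379

Offer 1: at 8.25% the monthly rate is 0.0068750, so the payment is 25,100 × 0.0068750 / (1 − 1.0068750^−300) = $197.90.
Offer 2: monthly rate = 5.1%/12 = 0.0042500; payment = 25,100 × 0.0042500 / (1 − (1+0.0042500)^−240) = $167.04.
Over 103 months: Offer 1 costs 103 × $197.90 + $350.00 = $20,733.70; Offer 2 costs 103 × $167.04 + $150.00 = $17,355.12.
Offer 2 is cheaper by $20,733.70 − $17,355.12 = $3,378.58.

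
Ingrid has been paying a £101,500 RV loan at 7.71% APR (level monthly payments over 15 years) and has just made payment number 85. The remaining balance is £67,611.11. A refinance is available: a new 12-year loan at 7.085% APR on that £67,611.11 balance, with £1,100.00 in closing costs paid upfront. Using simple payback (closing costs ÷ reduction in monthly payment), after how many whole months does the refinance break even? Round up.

5 months

Current payment = 101,500 × 7.71%/12 / (1 − (1+0.0064250)^−180) = £953.07.
Refinanced payment = 67,611.11 × 0.0059042 / (1 − (1+0.0059042)^−144) = £698.37.
Monthly savings = £953.07 − £698.37 = £254.70.
Break-even = £1,100.00 / £254.70 = 4.32 → 5 months.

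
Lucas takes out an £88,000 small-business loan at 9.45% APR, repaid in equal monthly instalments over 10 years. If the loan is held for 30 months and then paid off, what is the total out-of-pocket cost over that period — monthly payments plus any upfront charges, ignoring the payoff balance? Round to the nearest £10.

£34,090

Monthly rate = 9.45%/12 = 0.0078750; payment = 88,000 × 0.0078750 / (1 − (1+0.0078750)^−120) = £1,136.29.
Total outlay = 30 × £1,136.29 = £34,088.70.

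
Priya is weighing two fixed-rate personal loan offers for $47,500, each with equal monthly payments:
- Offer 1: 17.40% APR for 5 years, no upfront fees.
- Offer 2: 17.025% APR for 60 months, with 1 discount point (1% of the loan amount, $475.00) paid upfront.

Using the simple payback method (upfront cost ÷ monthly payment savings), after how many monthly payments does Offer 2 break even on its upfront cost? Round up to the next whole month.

Offer 1: at 17.40% the monthly rate is 0.0145000, so the payment is 47,500 × 0.0145000 / (1 − 1.0145000^−60) = $1,190.74.
Offer 2: monthly rate = 17.025%/12 = 0.0141875; payment = 47,500 × 0.0141875 / (1 − (1+0.0141875)^−60) = $1,181.14.
Monthly savings = $1,190.74 − $1,181.14 = $9.60.
Break-even = $475.00 / $9.60 = 49.48 → 50 months.

50 months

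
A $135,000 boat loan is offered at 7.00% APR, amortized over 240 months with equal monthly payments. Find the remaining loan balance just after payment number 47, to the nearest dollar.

$121,033

With monthly rate i = 7%/12 = 0.0058333, the balance after k of n payments is P · [(1+i)^n − (1+i)^k] / [(1+i)^n − 1].
(1+0.0058333)^240 = 4.03873885 and (1+0.0058333)^47 = 1.31438662, so the balance is 135,000 × (4.03873885 − 1.31438662) / (4.03873885 − 1) = $121,032.96.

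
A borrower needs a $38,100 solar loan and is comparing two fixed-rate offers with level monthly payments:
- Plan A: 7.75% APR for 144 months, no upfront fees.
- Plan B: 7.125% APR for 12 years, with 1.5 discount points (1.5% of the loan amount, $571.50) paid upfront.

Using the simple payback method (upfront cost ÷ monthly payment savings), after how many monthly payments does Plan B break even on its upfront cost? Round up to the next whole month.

45 months

Plan A: monthly rate = 7.75%/12 = 0.0064583; payment = 38,100 × 0.0064583 / (1 − (1+0.0064583)^−144) = $407.21.
Plan B: at 7.125% the monthly rate is 0.0059375, so the payment is 38,100 × 0.0059375 / (1 − 1.0059375^−144) = $394.36.
Monthly savings = $407.21 − $394.36 = $12.85.
Break-even = $571.50 / $12.85 = 44.47 → 45 months.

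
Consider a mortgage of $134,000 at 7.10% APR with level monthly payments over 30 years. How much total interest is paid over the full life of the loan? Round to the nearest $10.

Monthly rate = 7.1%/12 = 0.0059167; payment = 134,000 × 0.0059167 / (1 − (1+0.0059167)^−360) = $900.52.
Total paid = 360 × $900.52 = $324,187.20; interest = $324,187.20 − $134,000 = $190,187.20.

$190,190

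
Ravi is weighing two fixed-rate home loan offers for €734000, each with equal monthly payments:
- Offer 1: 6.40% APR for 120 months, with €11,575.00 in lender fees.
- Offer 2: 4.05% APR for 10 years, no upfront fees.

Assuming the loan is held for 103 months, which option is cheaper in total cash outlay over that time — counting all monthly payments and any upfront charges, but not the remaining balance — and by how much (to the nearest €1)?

Offer 2 by €98,947

Offer 1: at 6.40% the monthly rate is 0.0053333, so the payment is 734,000 × 0.0053333 / (1 − 1.0053333^−120) = €8,297.12.
Offer 2: monthly rate = 4.05%/12 = 0.0033750; payment = 734,000 × 0.0033750 / (1 − (1+0.0033750)^−120) = €7,448.85.
Over 103 months: Offer 1 costs 103 × €8,297.12 + €11,575.00 = €866,178.36; Offer 2 costs 103 × €7,448.85 = €767,231.55.
Offer 2 is cheaper by €866,178.36 − €767,231.55 = €98,946.81.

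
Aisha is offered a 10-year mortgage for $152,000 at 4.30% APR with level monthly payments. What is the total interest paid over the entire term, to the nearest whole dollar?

At 4.30% the monthly rate is 0.0035833, so the payment is 152,000 × 0.0035833 / (1 − 1.0035833^−120) = $1,560.69.
Total paid = 120 × $1,560.69 = $187,282.80; interest = $187,282.80 − $152,000 = $35,282.80.

$35,283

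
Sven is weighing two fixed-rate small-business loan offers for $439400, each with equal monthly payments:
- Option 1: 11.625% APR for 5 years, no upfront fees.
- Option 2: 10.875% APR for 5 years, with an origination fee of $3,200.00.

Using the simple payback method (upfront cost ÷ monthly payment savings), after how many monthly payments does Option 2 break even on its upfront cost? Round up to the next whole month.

Option 1: monthly rate = 11.625%/12 = 0.0096875; payment = 439,400 × 0.0096875 / (1 − (1+0.0096875)^−60) = $9,691.15.
Option 2: at 10.875% the monthly rate is 0.0090625, so the payment is 439,400 × 0.0090625 / (1 − 1.0090625^−60) = $9,526.25.
Monthly savings = $9,691.15 − $9,526.25 = $164.90.
Break-even = $3,200.00 / $164.90 = 19.41 → 20 months.

20 months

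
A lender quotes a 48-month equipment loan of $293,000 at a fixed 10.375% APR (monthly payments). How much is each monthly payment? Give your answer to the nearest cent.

$7,484.11

At 10.375% the monthly rate is 0.0086458, so the payment is 293,000 × 0.0086458 / (1 − 1.0086458^−48) = $7,484.11.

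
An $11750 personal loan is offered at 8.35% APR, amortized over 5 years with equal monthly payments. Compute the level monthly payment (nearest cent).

$240.22

At 8.35% the monthly rate is 0.0069583, so the payment is 11,750 × 0.0069583 / (1 − 1.0069583^−60) = $240.22.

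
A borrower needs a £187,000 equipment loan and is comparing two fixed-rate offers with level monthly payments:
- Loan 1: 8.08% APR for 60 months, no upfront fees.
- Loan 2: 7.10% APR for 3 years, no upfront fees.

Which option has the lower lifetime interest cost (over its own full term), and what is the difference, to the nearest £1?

Loan 1: monthly rate = 8.08%/12 = 0.0067333; payment = 187,000 × 0.0067333 / (1 − (1+0.0067333)^−60) = £3,798.85.
Total interest on Loan 1 = 60 × £3,798.85 − £187,000 = £40,931.00.
Loan 2: at 7.10% the monthly rate is 0.0059167, so the payment is 187,000 × 0.0059167 / (1 − 1.0059167^−36) = £5,782.57.
Total interest on Loan 2 = 36 × £5,782.57 − £187,000 = £21,172.52.
Loan 2 is lower by £19,758.48.

Loan 2 by £19,758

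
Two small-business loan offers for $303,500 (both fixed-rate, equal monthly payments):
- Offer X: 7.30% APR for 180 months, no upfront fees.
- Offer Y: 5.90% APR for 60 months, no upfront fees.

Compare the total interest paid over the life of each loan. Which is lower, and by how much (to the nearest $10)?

Offer Y by $149,030

Offer X: monthly rate = 7.3%/12 = 0.0060833; payment = 303,500 × 0.0060833 / (1 − (1+0.0060833)^−180) = $2,779.10.
Total interest on Offer X = 180 × $2,779.10 − $303,500 = $196,738.00.
Offer Y: monthly rate = 5.9%/12 = 0.0049167; payment = 303,500 × 0.0049167 / (1 − (1+0.0049167)^−60) = $5,853.40.
Total interest on Offer Y = 60 × $5,853.40 − $303,500 = $47,704.00.
Offer Y is lower by $149,034.00.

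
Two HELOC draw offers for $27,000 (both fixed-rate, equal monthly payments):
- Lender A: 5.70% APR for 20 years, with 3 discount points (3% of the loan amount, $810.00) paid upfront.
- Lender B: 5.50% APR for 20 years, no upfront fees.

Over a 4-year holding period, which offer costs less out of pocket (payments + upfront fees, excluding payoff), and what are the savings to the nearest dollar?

Lender A: at 5.70% the monthly rate is 0.0047500, so the payment is 27,000 × 0.0047500 / (1 − 1.0047500^−240) = $188.79.
Lender B: at 5.50% the monthly rate is 0.0045833, so the payment is 27,000 × 0.0045833 / (1 − 1.0045833^−240) = $185.73.
Over 48 months: Lender A costs 48 × $188.79 + $810.00 = $9,871.92; Lender B costs 48 × $185.73 = $8,915.04.
Lender B is cheaper by $9,871.92 − $8,915.04 = $956.88.

Lender B by $957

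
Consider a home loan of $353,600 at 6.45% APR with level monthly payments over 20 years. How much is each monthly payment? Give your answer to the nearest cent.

Monthly rate = 6.45%/12 = 0.0053750; payment = 353,600 × 0.0053750 / (1 − (1+0.0053750)^−240) = $2,625.95.

$2,625.95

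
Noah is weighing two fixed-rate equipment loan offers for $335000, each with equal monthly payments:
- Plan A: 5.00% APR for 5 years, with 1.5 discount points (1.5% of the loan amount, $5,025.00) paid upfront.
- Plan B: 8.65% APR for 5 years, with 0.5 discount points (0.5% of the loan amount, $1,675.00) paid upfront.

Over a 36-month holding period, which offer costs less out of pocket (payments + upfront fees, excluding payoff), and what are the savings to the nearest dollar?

Plan A: monthly rate = 5%/12 = 0.0041667; payment = 335,000 × 0.0041667 / (1 − (1+0.0041667)^−60) = $6,321.86.
Plan B: at 8.65% the monthly rate is 0.0072083, so the payment is 335,000 × 0.0072083 / (1 − 1.0072083^−60) = $6,897.28.
Over 36 months: Plan A costs 36 × $6,321.86 + $5,025.00 = $232,611.96; Plan B costs 36 × $6,897.28 + $1,675.00 = $249,977.08.
Plan A is cheaper by $249,977.08 − $232,611.96 = $17,365.12.

Plan A by $17,365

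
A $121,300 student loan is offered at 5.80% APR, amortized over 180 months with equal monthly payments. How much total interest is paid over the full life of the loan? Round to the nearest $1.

$60,597

Monthly rate = 5.8%/12 = 0.0048333; payment = 121,300 × 0.0048333 / (1 − (1+0.0048333)^−180) = $1,010.54.
Total paid = 180 × $1,010.54 = $181,897.20; interest = $181,897.20 − $121,300 = $60,597.20.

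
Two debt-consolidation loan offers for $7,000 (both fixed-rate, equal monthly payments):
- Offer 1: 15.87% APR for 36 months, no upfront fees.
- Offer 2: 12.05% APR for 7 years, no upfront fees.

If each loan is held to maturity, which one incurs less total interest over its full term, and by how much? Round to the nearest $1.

Offer 1: monthly rate = 15.87%/12 = 0.0132250; payment = 7,000 × 0.0132250 / (1 − (1+0.0132250)^−36) = $245.65.
Total interest on Offer 1 = 36 × $245.65 − $7,000 = $1,843.40.
Offer 2: at 12.05% the monthly rate is 0.0100417, so the payment is 7,000 × 0.0100417 / (1 − 1.0100417^−84) = $123.76.
Total interest on Offer 2 = 84 × $123.76 − $7,000 = $3,395.84.
Offer 1 is lower by $1,552.44.

Offer 1 by $1,552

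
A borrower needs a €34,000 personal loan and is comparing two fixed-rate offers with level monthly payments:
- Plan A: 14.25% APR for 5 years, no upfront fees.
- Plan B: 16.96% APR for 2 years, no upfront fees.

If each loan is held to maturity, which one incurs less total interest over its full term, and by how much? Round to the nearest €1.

Plan B by €7,403

Plan A: at 14.25% the monthly rate is 0.0118750, so the payment is 34,000 × 0.0118750 / (1 − 1.0118750^−60) = €795.53.
Total interest on Plan A = 60 × €795.53 − €34,000 = €13,731.80.
Plan B: monthly rate = 16.96%/12 = 0.0141333; payment = 34,000 × 0.0141333 / (1 − (1+0.0141333)^−24) = €1,680.38.
Total interest on Plan B = 24 × €1,680.38 − €34,000 = €6,329.12.
Plan B is lower by €7,402.68.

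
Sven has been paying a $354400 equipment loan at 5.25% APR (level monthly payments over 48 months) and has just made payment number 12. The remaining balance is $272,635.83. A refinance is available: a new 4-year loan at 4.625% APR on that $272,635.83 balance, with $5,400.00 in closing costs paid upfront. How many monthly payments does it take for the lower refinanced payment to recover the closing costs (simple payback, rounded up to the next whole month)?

Current payment = 354,400 × 5.25%/12 / (1 − (1+0.0043750)^−48) = $8,201.78.
Refinanced payment = 272,635.83 × 0.0038542 / (1 − (1+0.0038542)^−48) = $6,232.40.
Monthly savings = $8,201.78 − $6,232.40 = $1,969.38.
Break-even = $5,400.00 / $1,969.38 = 2.74 → 3 months.

3 months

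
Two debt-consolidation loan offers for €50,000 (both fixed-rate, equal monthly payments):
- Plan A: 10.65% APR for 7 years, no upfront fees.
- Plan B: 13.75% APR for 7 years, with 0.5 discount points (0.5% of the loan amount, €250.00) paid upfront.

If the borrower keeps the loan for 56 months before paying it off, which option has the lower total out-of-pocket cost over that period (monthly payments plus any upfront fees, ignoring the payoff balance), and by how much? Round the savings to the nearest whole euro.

Plan A: at 10.65% the monthly rate is 0.0088750, so the payment is 50,000 × 0.0088750 / (1 − 1.0088750^−84) = €846.95.
Plan B: at 13.75% the monthly rate is 0.0114583, so the payment is 50,000 × 0.0114583 / (1 − 1.0114583^−84) = €930.11.
Over 56 months: Plan A costs 56 × €846.95 = €47,429.20; Plan B costs 56 × €930.11 + €250.00 = €52,336.16.
Plan A is cheaper by €52,336.16 − €47,429.20 = €4,906.96.

Plan A by €4,907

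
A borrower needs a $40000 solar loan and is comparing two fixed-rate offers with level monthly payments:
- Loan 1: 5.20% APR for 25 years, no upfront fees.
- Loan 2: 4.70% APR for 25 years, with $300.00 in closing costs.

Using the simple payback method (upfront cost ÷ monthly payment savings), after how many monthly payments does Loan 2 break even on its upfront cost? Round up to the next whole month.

Loan 1: at 5.20% the monthly rate is 0.0043333, so the payment is 40,000 × 0.0043333 / (1 − 1.0043333^−300) = $238.52.
Loan 2: at 4.70% the monthly rate is 0.0039167, so the payment is 40,000 × 0.0039167 / (1 − 1.0039167^−300) = $226.90.
Monthly savings = $238.52 − $226.90 = $11.62.
Break-even = $300.00 / $11.62 = 25.82 → 26 months.

26 months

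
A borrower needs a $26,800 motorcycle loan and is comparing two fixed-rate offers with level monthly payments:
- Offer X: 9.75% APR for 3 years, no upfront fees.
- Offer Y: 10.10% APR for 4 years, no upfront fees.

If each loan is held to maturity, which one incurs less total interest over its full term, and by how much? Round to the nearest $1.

Offer X: monthly rate = 9.75%/12 = 0.0081250; payment = 26,800 × 0.0081250 / (1 − (1+0.0081250)^−36) = $861.62.
Total interest on Offer X = 36 × $861.62 − $26,800 = $4,218.32.
Offer Y: at 10.10% the monthly rate is 0.0084167, so the payment is 26,800 × 0.0084167 / (1 − 1.0084167^−48) = $681.01.
Total interest on Offer Y = 48 × $681.01 − $26,800 = $5,888.48.
Offer X is lower by $1,670.16.

Offer X by $1,670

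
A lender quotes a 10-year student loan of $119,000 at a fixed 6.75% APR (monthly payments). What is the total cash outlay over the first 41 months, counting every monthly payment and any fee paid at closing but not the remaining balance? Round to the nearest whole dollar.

$56,023

At 6.75% the monthly rate is 0.0056250, so the payment is 119,000 × 0.0056250 / (1 − 1.0056250^−120) = $1,366.41.
Total outlay = 41 × $1,366.41 = $56,022.81.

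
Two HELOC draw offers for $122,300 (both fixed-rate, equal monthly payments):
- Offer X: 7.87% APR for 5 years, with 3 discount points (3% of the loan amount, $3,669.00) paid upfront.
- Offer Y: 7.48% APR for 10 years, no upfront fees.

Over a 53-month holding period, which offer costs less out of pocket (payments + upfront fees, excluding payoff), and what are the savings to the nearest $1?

Offer Y by $57,822

Offer X: at 7.87% the monthly rate is 0.0065583, so the payment is 122,300 × 0.0065583 / (1 − 1.0065583^−60) = $2,472.20.
Offer Y: monthly rate = 7.48%/12 = 0.0062333; payment = 122,300 × 0.0062333 / (1 − (1+0.0062333)^−120) = $1,450.45.
Over 53 months: Offer X costs 53 × $2,472.20 + $3,669.00 = $134,695.60; Offer Y costs 53 × $1,450.45 = $76,873.85.
Offer Y is cheaper by $134,695.60 − $76,873.85 = $57,821.75.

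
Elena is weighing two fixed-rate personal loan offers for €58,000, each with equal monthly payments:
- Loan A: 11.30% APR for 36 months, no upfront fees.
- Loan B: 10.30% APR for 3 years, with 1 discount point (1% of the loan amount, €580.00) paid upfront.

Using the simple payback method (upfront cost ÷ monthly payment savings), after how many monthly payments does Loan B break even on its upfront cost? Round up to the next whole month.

22 months

Loan A: at 11.30% the monthly rate is 0.0094167, so the payment is 58,000 × 0.0094167 / (1 − 1.0094167^−36) = €1,907.10.
Loan B: monthly rate = 10.3%/12 = 0.0085833; payment = 58,000 × 0.0085833 / (1 − (1+0.0085833)^−36) = €1,879.68.
Monthly savings = €1,907.10 − €1,879.68 = €27.42.
Break-even = €580.00 / €27.42 = 21.15 → 22 months.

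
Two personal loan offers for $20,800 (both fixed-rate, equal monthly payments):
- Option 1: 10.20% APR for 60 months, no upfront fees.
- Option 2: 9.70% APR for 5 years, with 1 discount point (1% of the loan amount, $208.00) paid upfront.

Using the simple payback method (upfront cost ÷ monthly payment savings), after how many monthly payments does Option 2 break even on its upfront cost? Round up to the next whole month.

Option 1: at 10.20% the monthly rate is 0.0085000, so the payment is 20,800 × 0.0085000 / (1 − 1.0085000^−60) = $443.99.
Option 2: monthly rate = 9.7%/12 = 0.0080833; payment = 20,800 × 0.0080833 / (1 − (1+0.0080833)^−60) = $438.87.
Monthly savings = $443.99 − $438.87 = $5.12.
Break-even = $208.00 / $5.12 = 40.62 → 41 months.

41 months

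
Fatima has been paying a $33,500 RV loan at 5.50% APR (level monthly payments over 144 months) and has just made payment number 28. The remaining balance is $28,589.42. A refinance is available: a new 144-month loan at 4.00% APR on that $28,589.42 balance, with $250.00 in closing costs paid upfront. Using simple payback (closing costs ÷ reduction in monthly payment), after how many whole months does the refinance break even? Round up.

Current payment = 33,500 × 5.5%/12 / (1 − (1+0.0045833)^−144) = $318.31.
Refinanced payment = 28,589.42 × 0.0033333 / (1 − (1+0.0033333)^−144) = $250.31.
Monthly savings = $318.31 − $250.31 = $68.00.
Break-even = $250.00 / $68.00 = 3.68 → 4 months.

4 months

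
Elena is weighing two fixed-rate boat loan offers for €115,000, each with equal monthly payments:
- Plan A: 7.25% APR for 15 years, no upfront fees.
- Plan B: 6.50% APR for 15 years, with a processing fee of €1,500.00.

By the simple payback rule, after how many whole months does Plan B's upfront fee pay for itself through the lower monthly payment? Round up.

Plan A: at 7.25% the monthly rate is 0.0060417, so the payment is 115,000 × 0.0060417 / (1 − 1.0060417^−180) = €1,049.79.
Plan B: monthly rate = 6.5%/12 = 0.0054167; payment = 115,000 × 0.0054167 / (1 − (1+0.0054167)^−180) = €1,001.77.
Monthly savings = €1,049.79 − €1,001.77 = €48.02.
Break-even = €1,500.00 / €48.02 = 31.24 → 32 months.

32 months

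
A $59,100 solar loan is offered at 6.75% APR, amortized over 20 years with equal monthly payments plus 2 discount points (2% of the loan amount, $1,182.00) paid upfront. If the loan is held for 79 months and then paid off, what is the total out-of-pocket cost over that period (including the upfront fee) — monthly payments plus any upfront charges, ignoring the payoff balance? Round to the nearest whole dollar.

$36,683

Monthly rate = 6.75%/12 = 0.0056250; payment = 59,100 × 0.0056250 / (1 − (1+0.0056250)^−240) = $449.38.
Total outlay = 79 × $449.38 + $1,182.00 = $36,683.02.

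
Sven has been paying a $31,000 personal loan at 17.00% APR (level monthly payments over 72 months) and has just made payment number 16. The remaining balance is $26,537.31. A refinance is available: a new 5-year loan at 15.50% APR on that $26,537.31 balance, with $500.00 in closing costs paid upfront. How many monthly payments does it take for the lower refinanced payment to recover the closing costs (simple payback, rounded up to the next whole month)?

Current payment = 31,000 × 17%/12 / (1 − (1+0.0141667)^−72) = $689.63.
Refinanced payment = 26,537.31 × 0.0129167 / (1 − (1+0.0129167)^−60) = $638.31.
Monthly savings = $689.63 − $638.31 = $51.32.
Break-even = $500.00 / $51.32 = 9.74 → 10 months.

10 months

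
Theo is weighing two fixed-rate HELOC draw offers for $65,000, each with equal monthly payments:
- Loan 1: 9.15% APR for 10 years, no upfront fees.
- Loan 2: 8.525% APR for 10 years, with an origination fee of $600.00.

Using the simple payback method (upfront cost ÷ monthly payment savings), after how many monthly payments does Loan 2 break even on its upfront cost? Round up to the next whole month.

28 months

Loan 1: monthly rate = 9.15%/12 = 0.0076250; payment = 65,000 × 0.0076250 / (1 − (1+0.0076250)^−120) = $828.68.
Loan 2: monthly rate = 8.525%/12 = 0.0071042; payment = 65,000 × 0.0071042 / (1 − (1+0.0071042)^−120) = $806.78.
Monthly savings = $828.68 − $806.78 = $21.90.
Break-even = $600.00 / $21.90 = 27.40 → 28 months.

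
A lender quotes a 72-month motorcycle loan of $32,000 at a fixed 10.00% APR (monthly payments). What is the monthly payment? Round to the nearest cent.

Monthly rate = 10%/12 = 0.0083333; payment = 32,000 × 0.0083333 / (1 − (1+0.0083333)^−72) = $592.83.

$592.83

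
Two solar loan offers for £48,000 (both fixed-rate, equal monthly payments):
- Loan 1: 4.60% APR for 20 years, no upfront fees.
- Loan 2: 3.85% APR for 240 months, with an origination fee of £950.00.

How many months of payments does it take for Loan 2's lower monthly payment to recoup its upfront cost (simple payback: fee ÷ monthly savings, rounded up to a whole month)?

Loan 1: monthly rate = 4.6%/12 = 0.0038333; payment = 48,000 × 0.0038333 / (1 − (1+0.0038333)^−240) = £306.27.
Loan 2: monthly rate = 3.85%/12 = 0.0032083; payment = 48,000 × 0.0032083 / (1 − (1+0.0032083)^−240) = £287.09.
Monthly savings = £306.27 − £287.09 = £19.18.
Break-even = £950.00 / £19.18 = 49.53 → 50 months.

50 months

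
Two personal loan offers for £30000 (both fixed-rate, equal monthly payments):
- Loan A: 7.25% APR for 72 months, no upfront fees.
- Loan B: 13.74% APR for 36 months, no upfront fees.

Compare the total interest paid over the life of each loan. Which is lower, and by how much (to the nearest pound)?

Loan B by £310

Loan A: monthly rate = 7.25%/12 = 0.0060417; payment = 30,000 × 0.0060417 / (1 − (1+0.0060417)^−72) = £515.08.
Total interest on Loan A = 72 × £515.08 − £30,000 = £7,085.76.
Loan B: monthly rate = 13.74%/12 = 0.0114500; payment = 30,000 × 0.0114500 / (1 − (1+0.0114500)^−36) = £1,021.54.
Total interest on Loan B = 36 × £1,021.54 − £30,000 = £6,775.44.
Loan B is lower by £310.32.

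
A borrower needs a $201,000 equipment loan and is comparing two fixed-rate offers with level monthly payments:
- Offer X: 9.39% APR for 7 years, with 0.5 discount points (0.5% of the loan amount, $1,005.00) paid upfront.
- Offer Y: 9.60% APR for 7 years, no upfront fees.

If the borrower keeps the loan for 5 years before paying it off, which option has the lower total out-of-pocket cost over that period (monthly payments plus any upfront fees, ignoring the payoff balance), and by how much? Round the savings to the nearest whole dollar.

Offer X: at 9.39% the monthly rate is 0.0078250, so the payment is 201,000 × 0.0078250 / (1 − 1.0078250^−84) = $3,273.83.
Offer Y: at 9.60% the monthly rate is 0.0080000, so the payment is 201,000 × 0.0080000 / (1 − 1.0080000^−84) = $3,295.44.
Over 60 months: Offer X costs 60 × $3,273.83 + $1,005.00 = $197,434.80; Offer Y costs 60 × $3,295.44 = $197,726.40.
Offer X is cheaper by $197,726.40 − $197,434.80 = $291.60.

Offer X by $292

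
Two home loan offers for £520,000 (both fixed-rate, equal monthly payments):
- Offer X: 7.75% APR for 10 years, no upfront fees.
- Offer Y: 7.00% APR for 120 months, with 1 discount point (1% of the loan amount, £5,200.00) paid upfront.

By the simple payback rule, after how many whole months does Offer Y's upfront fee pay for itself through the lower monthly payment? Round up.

Offer X: at 7.75% the monthly rate is 0.0064583, so the payment is 520,000 × 0.0064583 / (1 − 1.0064583^−120) = £6,240.55.
Offer Y: at 7.00% the monthly rate is 0.0058333, so the payment is 520,000 × 0.0058333 / (1 − 1.0058333^−120) = £6,037.64.
Monthly savings = £6,240.55 − £6,037.64 = £202.91.
Break-even = £5,200.00 / £202.91 = 25.63 → 26 months.

26 months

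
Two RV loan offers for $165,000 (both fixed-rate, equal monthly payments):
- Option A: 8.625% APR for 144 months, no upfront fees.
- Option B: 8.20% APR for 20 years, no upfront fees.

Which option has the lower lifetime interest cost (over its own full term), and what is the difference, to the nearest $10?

Option A: monthly rate = 8.625%/12 = 0.0071875; payment = 165,000 × 0.0071875 / (1 − (1+0.0071875)^−144) = $1,843.07.
Total interest on Option A = 144 × $1,843.07 − $165,000 = $100,402.08.
Option B: at 8.20% the monthly rate is 0.0068333, so the payment is 165,000 × 0.0068333 / (1 − 1.0068333^−240) = $1,400.73.
Total interest on Option B = 240 × $1,400.73 − $165,000 = $171,175.20.
Option A is lower by $70,773.12.

Option A by $70,770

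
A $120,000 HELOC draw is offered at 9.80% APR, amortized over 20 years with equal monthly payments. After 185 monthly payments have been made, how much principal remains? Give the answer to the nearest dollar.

With monthly rate i = 9.8%/12 = 0.0081667, the balance after k of n payments is P · [(1+i)^n − (1+i)^k] / [(1+i)^n − 1].
(1+0.0081667)^240 = 7.04304056 and (1+0.0081667)^185 = 4.50279124, so the balance is 120,000 × (7.04304056 − 4.50279124) / (7.04304056 − 1) = $50,443.14.

$50,443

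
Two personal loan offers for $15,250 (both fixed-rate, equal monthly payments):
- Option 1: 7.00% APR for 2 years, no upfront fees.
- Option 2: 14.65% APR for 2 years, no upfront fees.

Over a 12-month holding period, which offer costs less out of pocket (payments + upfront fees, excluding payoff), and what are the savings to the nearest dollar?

Option 1: monthly rate = 7%/12 = 0.0058333; payment = 15,250 × 0.0058333 / (1 − (1+0.0058333)^−24) = $682.78.
Option 2: monthly rate = 14.65%/12 = 0.0122083; payment = 15,250 × 0.0122083 / (1 − (1+0.0122083)^−24) = $736.89.
Over 12 months: Option 1 costs 12 × $682.78 = $8,193.36; Option 2 costs 12 × $736.89 = $8,842.68.
Option 1 is cheaper by $8,842.68 − $8,193.36 = $649.32.

Option 1 by $649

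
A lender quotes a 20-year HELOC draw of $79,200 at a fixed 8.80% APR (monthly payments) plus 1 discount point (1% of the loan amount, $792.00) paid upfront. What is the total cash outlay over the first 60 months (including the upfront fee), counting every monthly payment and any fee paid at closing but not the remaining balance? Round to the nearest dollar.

$42,938

Monthly rate = 8.8%/12 = 0.0073333; payment = 79,200 × 0.0073333 / (1 − (1+0.0073333)^−240) = $702.43.
Total outlay = 60 × $702.43 + $792.00 = $42,937.80.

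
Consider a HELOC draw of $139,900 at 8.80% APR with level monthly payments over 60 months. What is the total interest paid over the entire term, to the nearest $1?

$33,532

Monthly rate = 8.8%/12 = 0.0073333; payment = 139,900 × 0.0073333 / (1 − (1+0.0073333)^−60) = $2,890.53.
Total paid = 60 × $2,890.53 = $173,431.80; interest = $173,431.80 − $139,900 = $33,531.80.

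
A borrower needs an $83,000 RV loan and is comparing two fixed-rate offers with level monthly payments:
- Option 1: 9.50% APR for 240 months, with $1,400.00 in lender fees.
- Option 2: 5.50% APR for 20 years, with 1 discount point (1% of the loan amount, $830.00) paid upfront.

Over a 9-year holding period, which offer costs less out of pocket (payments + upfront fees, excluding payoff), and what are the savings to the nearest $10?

Option 1: monthly rate = 9.5%/12 = 0.0079167; payment = 83,000 × 0.0079167 / (1 − (1+0.0079167)^−240) = $773.67.
Option 2: at 5.50% the monthly rate is 0.0045833, so the payment is 83,000 × 0.0045833 / (1 − 1.0045833^−240) = $570.95.
Over 108 months: Option 1 costs 108 × $773.67 + $1,400.00 = $84,956.36; Option 2 costs 108 × $570.95 + $830.00 = $62,492.60.
Option 2 is cheaper by $84,956.36 − $62,492.60 = $22,463.76.

Option 2 by $22,460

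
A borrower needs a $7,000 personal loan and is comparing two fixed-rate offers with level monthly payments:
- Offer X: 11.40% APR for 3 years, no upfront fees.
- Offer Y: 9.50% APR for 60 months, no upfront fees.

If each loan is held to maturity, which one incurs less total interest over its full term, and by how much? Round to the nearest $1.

Offer X: at 11.40% the monthly rate is 0.0095000, so the payment is 7,000 × 0.0095000 / (1 − 1.0095000^−36) = $230.50.
Total interest on Offer X = 36 × $230.50 − $7,000 = $1,298.00.
Offer Y: monthly rate = 9.5%/12 = 0.0079167; payment = 7,000 × 0.0079167 / (1 − (1+0.0079167)^−60) = $147.01.
Total interest on Offer Y = 60 × $147.01 − $7,000 = $1,820.60.
Offer X is lower by $522.60.

Offer X by $523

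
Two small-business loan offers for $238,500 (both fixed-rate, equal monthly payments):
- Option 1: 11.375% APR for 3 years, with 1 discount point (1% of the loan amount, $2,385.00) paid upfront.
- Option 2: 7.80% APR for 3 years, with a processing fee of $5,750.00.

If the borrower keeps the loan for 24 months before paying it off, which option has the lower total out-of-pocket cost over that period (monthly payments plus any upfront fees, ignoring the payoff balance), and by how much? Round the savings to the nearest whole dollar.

Option 2 by $6,208

Option 1: monthly rate = 11.375%/12 = 0.0094792; payment = 238,500 × 0.0094792 / (1 − (1+0.0094792)^−36) = $7,850.61.
Option 2: at 7.80% the monthly rate is 0.0065000, so the payment is 238,500 × 0.0065000 / (1 − 1.0065000^−36) = $7,451.74.
Over 24 months: Option 1 costs 24 × $7,850.61 + $2,385.00 = $190,799.64; Option 2 costs 24 × $7,451.74 + $5,750.00 = $184,591.76.
Option 2 is cheaper by $190,799.64 − $184,591.76 = $6,207.88.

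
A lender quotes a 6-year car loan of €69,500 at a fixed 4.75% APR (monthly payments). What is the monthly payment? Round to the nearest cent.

€1,111.25

At 4.75% the monthly rate is 0.0039583, so the payment is 69,500 × 0.0039583 / (1 − 1.0039583^−72) = €1,111.25.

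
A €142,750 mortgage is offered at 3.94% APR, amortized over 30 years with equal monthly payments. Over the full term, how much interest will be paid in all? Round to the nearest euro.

€100,819

Monthly rate = 3.94%/12 = 0.0032833; payment = 142,750 × 0.0032833 / (1 − (1+0.0032833)^−360) = €676.58.
Total paid = 360 × €676.58 = €243,568.80; interest = €243,568.80 − €142,750 = €100,818.80.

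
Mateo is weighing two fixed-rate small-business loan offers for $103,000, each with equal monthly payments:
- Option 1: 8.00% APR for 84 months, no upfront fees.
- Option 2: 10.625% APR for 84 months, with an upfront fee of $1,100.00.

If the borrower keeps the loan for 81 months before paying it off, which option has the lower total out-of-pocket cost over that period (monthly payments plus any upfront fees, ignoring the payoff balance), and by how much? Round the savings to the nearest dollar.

Option 1 by $12,277

Option 1: monthly rate = 8%/12 = 0.0066667; payment = 103,000 × 0.0066667 / (1 − (1+0.0066667)^−84) = $1,605.38.
Option 2: monthly rate = 10.625%/12 = 0.0088542; payment = 103,000 × 0.0088542 / (1 − (1+0.0088542)^−84) = $1,743.37.
Over 81 months: Option 1 costs 81 × $1,605.38 = $130,035.78; Option 2 costs 81 × $1,743.37 + $1,100.00 = $142,312.97.
Option 1 is cheaper by $142,312.97 − $130,035.78 = $12,277.19.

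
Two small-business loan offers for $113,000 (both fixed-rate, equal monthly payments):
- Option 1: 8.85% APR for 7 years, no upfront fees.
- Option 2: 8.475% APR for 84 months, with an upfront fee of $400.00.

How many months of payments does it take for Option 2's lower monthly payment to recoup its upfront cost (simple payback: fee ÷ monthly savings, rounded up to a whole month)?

19 months

Option 1: monthly rate = 8.85%/12 = 0.0073750; payment = 113,000 × 0.0073750 / (1 − (1+0.0073750)^−84) = $1,809.48.
Option 2: monthly rate = 8.475%/12 = 0.0070625; payment = 113,000 × 0.0070625 / (1 − (1+0.0070625)^−84) = $1,788.10.
Monthly savings = $1,809.48 − $1,788.10 = $21.38.
Break-even = $400.00 / $21.38 = 18.71 → 19 months.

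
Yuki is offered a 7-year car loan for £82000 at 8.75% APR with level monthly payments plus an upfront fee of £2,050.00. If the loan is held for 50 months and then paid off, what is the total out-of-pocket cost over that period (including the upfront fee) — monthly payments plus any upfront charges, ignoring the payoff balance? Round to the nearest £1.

£67,496

Monthly rate = 8.75%/12 = 0.0072917; payment = 82,000 × 0.0072917 / (1 − (1+0.0072917)^−84) = £1,308.92.
Total outlay = 50 × £1,308.92 + £2,050.00 = £67,496.00.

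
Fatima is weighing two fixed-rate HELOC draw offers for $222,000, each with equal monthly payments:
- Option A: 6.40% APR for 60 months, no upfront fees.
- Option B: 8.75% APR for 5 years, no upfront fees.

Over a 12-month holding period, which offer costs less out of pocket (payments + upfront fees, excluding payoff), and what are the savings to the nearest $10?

Option A: at 6.40% the monthly rate is 0.0053333, so the payment is 222,000 × 0.0053333 / (1 − 1.0053333^−60) = $4,333.29.
Option B: at 8.75% the monthly rate is 0.0072917, so the payment is 222,000 × 0.0072917 / (1 − 1.0072917^−60) = $4,581.47.
Over 12 months: Option A costs 12 × $4,333.29 = $51,999.48; Option B costs 12 × $4,581.47 = $54,977.64.
Option A is cheaper by $54,977.64 − $51,999.48 = $2,978.16.

Option A by $2,980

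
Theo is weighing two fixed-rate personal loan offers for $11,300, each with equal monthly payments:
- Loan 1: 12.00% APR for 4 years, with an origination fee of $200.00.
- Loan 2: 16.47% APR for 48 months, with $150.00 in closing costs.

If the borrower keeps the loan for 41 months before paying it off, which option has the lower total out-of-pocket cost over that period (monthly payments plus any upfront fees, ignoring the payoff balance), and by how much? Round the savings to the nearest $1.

Loan 1: monthly rate = 12%/12 = 0.0100000; payment = 11,300 × 0.0100000 / (1 − (1+0.0100000)^−48) = $297.57.
Loan 2: monthly rate = 16.47%/12 = 0.0137250; payment = 11,300 × 0.0137250 / (1 − (1+0.0137250)^−48) = $322.97.
Over 41 months: Loan 1 costs 41 × $297.57 + $200.00 = $12,400.37; Loan 2 costs 41 × $322.97 + $150.00 = $13,391.77.
Loan 1 is cheaper by $13,391.77 − $12,400.37 = $991.40.

Loan 1 by $991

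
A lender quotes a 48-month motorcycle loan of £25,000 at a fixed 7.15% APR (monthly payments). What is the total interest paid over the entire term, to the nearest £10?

£3,820

At 7.15% the monthly rate is 0.0059583, so the payment is 25,000 × 0.0059583 / (1 − 1.0059583^−48) = £600.40.
Total paid = 48 × £600.40 = £28,819.20; interest = £28,819.20 − £25,000 = £3,819.20.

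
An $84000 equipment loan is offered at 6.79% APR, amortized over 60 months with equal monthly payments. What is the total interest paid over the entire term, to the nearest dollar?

At 6.79% the monthly rate is 0.0056583, so the payment is 84,000 × 0.0056583 / (1 − 1.0056583^−60) = $1,654.99.
Total paid = 60 × $1,654.99 = $99,299.40; interest = $99,299.40 − $84,000 = $15,299.40.

$15,299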